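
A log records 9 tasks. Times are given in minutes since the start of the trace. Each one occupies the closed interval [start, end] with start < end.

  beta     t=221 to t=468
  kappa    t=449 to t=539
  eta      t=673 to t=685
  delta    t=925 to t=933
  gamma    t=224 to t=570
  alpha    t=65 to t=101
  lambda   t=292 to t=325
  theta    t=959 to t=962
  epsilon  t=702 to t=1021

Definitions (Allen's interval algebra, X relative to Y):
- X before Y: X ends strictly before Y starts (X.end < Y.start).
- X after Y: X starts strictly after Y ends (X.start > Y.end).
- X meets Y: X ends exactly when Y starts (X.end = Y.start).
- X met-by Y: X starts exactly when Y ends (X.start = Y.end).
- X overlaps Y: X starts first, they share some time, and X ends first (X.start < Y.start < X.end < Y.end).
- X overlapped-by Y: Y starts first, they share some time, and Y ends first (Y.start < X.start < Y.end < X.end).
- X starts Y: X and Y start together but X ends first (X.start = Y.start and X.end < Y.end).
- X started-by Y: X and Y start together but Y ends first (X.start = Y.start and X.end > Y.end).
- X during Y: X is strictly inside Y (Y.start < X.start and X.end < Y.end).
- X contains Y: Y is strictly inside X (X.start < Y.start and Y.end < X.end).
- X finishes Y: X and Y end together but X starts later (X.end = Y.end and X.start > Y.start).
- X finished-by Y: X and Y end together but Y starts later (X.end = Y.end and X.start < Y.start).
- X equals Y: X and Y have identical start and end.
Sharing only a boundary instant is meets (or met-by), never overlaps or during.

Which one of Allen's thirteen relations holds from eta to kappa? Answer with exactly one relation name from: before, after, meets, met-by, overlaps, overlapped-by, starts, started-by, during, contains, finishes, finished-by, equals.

after

eta = [t=673, t=685]; kappa = [t=449, t=539].
Compare endpoints: eta.start > kappa.start, eta.start > kappa.end, eta.end > kappa.start, eta.end > kappa.end.
That pattern is 'after'.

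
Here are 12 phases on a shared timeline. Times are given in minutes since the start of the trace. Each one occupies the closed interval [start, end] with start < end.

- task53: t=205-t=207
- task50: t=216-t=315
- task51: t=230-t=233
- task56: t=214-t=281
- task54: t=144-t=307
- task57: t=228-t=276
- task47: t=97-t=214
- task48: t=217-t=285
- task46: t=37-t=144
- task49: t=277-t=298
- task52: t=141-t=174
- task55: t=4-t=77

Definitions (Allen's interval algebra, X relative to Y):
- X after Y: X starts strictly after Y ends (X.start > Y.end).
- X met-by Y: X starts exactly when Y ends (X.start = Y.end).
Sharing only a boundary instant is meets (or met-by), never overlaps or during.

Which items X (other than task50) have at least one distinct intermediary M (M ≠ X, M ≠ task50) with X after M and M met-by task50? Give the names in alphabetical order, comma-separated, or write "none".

none

Target task50 = [t=216, t=315].
Intermediaries M with M met-by task50: none.
Union: none.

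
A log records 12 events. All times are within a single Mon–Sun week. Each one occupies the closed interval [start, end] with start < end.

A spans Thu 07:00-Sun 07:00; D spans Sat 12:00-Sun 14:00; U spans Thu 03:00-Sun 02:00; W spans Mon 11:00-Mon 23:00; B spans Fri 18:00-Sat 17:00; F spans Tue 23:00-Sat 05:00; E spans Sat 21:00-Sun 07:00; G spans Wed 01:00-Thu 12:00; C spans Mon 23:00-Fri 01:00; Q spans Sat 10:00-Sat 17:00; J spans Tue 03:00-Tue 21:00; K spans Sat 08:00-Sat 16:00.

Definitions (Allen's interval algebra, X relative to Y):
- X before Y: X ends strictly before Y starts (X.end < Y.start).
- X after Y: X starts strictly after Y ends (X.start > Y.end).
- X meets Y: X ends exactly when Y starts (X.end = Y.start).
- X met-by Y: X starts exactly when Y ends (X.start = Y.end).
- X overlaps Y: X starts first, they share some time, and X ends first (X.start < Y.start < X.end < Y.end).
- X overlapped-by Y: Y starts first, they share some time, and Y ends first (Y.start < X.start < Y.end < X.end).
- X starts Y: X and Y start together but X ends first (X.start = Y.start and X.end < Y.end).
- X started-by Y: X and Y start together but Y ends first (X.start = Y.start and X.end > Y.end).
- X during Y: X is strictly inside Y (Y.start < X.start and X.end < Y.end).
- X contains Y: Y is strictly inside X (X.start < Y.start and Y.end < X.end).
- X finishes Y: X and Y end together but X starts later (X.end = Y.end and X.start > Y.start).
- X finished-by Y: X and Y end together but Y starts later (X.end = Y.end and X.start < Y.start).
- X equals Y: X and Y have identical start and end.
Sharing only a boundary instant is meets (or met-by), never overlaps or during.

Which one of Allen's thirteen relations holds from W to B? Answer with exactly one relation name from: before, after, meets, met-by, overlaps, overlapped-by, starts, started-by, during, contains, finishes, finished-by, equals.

before

W = [Mon 11:00, Mon 23:00]; B = [Fri 18:00, Sat 17:00].
Compare endpoints: W.start < B.start, W.start < B.end, W.end < B.start, W.end < B.end.
That pattern is 'before'.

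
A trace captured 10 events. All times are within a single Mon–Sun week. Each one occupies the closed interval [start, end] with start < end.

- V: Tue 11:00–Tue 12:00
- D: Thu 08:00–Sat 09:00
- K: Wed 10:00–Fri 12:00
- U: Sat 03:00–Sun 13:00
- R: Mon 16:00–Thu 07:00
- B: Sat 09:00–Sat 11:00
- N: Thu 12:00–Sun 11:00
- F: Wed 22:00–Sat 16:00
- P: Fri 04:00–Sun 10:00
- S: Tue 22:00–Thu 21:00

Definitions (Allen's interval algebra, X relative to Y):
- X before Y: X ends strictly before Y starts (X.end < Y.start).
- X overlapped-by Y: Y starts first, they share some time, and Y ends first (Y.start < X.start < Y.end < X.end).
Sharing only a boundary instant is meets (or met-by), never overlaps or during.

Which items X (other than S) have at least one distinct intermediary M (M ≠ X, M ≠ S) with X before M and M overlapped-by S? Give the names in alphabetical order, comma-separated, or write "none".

Target S = [Tue 22:00, Thu 21:00].
Intermediaries M with M overlapped-by S: D, F, K, N.
Via D — items with X before D: R, V.
Via F — items with X before F: V.
Via K — items with X before K: V.
Via N — items with X before N: R, V.
Union: R, V.

R, V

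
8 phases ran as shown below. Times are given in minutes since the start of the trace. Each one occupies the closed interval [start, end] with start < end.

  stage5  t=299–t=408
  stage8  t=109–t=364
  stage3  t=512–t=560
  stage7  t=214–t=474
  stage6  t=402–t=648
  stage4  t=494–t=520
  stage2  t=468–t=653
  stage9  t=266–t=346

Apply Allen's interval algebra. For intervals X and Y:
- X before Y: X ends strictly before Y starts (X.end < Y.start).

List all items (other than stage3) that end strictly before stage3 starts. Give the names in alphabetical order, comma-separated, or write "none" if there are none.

stage5, stage7, stage8, stage9

Target stage3 = [t=512, t=560].
stage2 [t=468, t=653] → contains → no.
stage4 [t=494, t=520] → overlaps → no.
stage5 [t=299, t=408] → before → yes.
stage6 [t=402, t=648] → contains → no.
stage7 [t=214, t=474] → before → yes.
stage8 [t=109, t=364] → before → yes.
stage9 [t=266, t=346] → before → yes.
Result: stage5, stage7, stage8, stage9.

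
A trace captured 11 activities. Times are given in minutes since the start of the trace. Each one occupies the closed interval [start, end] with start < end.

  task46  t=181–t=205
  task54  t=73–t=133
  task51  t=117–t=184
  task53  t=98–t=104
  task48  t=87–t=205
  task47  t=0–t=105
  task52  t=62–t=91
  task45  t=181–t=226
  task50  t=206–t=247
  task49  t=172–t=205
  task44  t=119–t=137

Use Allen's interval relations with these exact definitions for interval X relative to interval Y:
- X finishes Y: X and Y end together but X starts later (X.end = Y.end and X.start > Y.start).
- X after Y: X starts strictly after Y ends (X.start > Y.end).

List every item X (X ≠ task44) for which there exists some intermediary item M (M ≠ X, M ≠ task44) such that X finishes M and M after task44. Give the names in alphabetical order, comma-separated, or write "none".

task46

Target task44 = [t=119, t=137].
Intermediaries M with M after task44: task45, task46, task49, task50.
Via task45 — items with X finishes task45: none.
Via task46 — items with X finishes task46: none.
Via task49 — items with X finishes task49: task46.
Via task50 — items with X finishes task50: none.
Union: task46.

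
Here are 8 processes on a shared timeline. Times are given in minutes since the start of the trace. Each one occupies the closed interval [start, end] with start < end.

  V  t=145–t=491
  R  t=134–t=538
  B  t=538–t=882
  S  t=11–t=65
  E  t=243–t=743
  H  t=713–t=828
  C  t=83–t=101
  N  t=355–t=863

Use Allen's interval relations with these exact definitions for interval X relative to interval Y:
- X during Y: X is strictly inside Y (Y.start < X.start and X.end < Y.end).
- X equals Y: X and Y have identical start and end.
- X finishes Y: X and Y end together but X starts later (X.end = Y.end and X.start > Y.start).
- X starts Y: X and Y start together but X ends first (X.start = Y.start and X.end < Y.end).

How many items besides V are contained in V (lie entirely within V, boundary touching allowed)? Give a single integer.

Target V = [t=145, t=491].
B [t=538, t=882] → after → no.
C [t=83, t=101] → before → no.
E [t=243, t=743] → overlapped-by → no.
H [t=713, t=828] → after → no.
N [t=355, t=863] → overlapped-by → no.
R [t=134, t=538] → contains → no.
S [t=11, t=65] → before → no.
Total: 0.

0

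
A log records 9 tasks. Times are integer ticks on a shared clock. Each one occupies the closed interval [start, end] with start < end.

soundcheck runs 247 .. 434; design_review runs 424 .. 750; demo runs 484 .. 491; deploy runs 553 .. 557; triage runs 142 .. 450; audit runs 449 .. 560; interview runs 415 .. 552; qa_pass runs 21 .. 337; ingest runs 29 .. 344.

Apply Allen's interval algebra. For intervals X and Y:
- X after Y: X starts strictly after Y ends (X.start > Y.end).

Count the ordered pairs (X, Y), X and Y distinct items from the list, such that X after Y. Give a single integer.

Checking all 72 ordered pairs for relation 'after'; matching pairs in alphabetical order:
(audit, ingest): audit after ingest ✓
(audit, qa_pass): audit after qa_pass ✓
(audit, soundcheck): audit after soundcheck ✓
(demo, ingest): demo after ingest ✓
(demo, qa_pass): demo after qa_pass ✓
(demo, soundcheck): demo after soundcheck ✓
(demo, triage): demo after triage ✓
(deploy, demo): deploy after demo ✓
(deploy, ingest): deploy after ingest ✓
(deploy, interview): deploy after interview ✓
(deploy, qa_pass): deploy after qa_pass ✓
(deploy, soundcheck): deploy after soundcheck ✓
(deploy, triage): deploy after triage ✓
(design_review, ingest): design_review after ingest ✓
(design_review, qa_pass): design_review after qa_pass ✓
(interview, ingest): interview after ingest ✓
(interview, qa_pass): interview after qa_pass ✓
Count: 17.

17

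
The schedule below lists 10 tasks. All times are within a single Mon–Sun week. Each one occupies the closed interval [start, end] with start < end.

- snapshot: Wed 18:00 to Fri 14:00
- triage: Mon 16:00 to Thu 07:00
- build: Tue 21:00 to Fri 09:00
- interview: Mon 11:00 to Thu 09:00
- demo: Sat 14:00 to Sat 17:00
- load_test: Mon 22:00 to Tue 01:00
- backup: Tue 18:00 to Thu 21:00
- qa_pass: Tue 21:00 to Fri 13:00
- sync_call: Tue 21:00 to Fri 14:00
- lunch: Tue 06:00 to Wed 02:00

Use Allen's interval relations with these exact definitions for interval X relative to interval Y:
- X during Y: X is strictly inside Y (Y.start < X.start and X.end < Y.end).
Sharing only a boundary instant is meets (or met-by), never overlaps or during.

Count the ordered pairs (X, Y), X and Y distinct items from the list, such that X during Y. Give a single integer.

5

Checking all 90 ordered pairs for relation 'during'; matching pairs in alphabetical order:
(load_test, interview): load_test during interview ✓
(load_test, triage): load_test during triage ✓
(lunch, interview): lunch during interview ✓
(lunch, triage): lunch during triage ✓
(triage, interview): triage during interview ✓
Count: 5.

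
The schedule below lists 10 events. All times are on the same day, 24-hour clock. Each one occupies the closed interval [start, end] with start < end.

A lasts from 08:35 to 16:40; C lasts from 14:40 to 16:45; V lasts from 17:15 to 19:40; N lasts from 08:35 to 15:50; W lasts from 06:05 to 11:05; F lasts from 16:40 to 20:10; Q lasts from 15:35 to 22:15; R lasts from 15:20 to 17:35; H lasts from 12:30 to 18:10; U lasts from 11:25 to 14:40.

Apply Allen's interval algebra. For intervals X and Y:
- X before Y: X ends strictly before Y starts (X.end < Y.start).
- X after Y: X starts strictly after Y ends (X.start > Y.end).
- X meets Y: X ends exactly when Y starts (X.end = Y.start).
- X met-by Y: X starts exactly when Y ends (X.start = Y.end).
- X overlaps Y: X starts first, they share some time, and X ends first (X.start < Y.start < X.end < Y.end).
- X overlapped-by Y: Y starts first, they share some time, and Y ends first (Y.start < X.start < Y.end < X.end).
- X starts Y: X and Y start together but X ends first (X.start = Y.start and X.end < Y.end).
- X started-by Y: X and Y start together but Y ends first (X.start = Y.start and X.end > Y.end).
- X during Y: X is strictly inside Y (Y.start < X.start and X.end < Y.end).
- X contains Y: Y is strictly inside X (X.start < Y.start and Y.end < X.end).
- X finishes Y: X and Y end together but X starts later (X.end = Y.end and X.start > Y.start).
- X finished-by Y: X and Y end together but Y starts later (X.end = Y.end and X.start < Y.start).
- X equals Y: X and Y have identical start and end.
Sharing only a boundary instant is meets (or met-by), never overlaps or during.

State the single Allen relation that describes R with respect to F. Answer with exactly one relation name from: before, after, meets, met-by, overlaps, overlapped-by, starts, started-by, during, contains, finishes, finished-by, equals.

overlaps

R = [15:20, 17:35]; F = [16:40, 20:10].
Compare endpoints: R.start < F.start, R.start < F.end, R.end > F.start, R.end < F.end.
That pattern is 'overlaps'.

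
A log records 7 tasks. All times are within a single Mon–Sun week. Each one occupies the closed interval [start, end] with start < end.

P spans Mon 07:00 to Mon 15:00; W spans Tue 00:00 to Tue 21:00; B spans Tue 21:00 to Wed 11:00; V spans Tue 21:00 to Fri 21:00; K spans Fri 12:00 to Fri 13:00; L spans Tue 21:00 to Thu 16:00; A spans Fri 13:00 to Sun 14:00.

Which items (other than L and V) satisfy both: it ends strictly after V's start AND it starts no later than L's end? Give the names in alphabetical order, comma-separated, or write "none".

B

Conditions: its end is strictly after V's start (X.end > Tue 21:00) AND its start is no later than L's end (X.start <= Thu 16:00).
A: end Sun 14:00 > Tue 21:00? ✓; start Fri 13:00 <= Thu 16:00? ✗ → no.
B: end Wed 11:00 > Tue 21:00? ✓; start Tue 21:00 <= Thu 16:00? ✓ → yes.
K: end Fri 13:00 > Tue 21:00? ✓; start Fri 12:00 <= Thu 16:00? ✗ → no.
P: end Mon 15:00 > Tue 21:00? ✗; start Mon 07:00 <= Thu 16:00? ✓ → no.
W: end Tue 21:00 > Tue 21:00? ✗; start Tue 00:00 <= Thu 16:00? ✓ → no.
Result: B.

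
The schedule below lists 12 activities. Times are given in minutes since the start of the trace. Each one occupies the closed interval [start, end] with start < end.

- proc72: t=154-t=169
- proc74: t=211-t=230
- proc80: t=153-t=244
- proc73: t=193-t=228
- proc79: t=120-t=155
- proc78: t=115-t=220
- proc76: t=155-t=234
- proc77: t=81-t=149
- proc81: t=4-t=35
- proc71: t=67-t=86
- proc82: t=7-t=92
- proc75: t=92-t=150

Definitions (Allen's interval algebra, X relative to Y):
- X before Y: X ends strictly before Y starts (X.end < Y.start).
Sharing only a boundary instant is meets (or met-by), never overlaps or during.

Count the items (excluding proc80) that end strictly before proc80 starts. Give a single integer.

Target proc80 = [t=153, t=244].
proc71 [t=67, t=86] → before → counts.
proc72 [t=154, t=169] → during → no.
proc73 [t=193, t=228] → during → no.
proc74 [t=211, t=230] → during → no.
proc75 [t=92, t=150] → before → counts.
proc76 [t=155, t=234] → during → no.
proc77 [t=81, t=149] → before → counts.
proc78 [t=115, t=220] → overlaps → no.
proc79 [t=120, t=155] → overlaps → no.
proc81 [t=4, t=35] → before → counts.
proc82 [t=7, t=92] → before → counts.
Total: 5.

5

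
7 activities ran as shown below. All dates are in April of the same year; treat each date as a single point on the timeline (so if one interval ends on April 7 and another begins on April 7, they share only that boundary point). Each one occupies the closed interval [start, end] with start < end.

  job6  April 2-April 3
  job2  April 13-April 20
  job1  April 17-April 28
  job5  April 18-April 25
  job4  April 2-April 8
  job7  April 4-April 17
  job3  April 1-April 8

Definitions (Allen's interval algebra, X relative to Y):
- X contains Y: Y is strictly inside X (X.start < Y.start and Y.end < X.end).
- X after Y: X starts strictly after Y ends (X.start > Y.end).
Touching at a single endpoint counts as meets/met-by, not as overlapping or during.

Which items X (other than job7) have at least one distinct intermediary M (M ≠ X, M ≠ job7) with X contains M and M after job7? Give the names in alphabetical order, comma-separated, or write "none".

job1

Target job7 = [April 4, April 17].
Intermediaries M with M after job7: job5.
Via job5 — items with X contains job5: job1.
Union: job1.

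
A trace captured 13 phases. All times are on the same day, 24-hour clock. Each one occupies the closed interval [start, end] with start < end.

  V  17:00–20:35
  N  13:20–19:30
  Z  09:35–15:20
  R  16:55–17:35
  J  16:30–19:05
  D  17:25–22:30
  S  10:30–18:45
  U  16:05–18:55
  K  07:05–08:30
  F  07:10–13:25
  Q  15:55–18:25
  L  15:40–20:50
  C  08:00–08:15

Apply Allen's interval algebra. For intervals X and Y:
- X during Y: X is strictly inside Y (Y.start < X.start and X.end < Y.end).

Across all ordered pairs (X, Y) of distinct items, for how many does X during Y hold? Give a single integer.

16

Checking all 156 ordered pairs for relation 'during'; matching pairs in alphabetical order:
(C, F): C during F ✓
(C, K): C during K ✓
(J, L): J during L ✓
(J, N): J during N ✓
(Q, L): Q during L ✓
(Q, N): Q during N ✓
(Q, S): Q during S ✓
(R, J): R during J ✓
(R, L): R during L ✓
(R, N): R during N ✓
(R, Q): R during Q ✓
(R, S): R during S ✓
(R, U): R during U ✓
(U, L): U during L ✓
(U, N): U during N ✓
(V, L): V during L ✓
Count: 16.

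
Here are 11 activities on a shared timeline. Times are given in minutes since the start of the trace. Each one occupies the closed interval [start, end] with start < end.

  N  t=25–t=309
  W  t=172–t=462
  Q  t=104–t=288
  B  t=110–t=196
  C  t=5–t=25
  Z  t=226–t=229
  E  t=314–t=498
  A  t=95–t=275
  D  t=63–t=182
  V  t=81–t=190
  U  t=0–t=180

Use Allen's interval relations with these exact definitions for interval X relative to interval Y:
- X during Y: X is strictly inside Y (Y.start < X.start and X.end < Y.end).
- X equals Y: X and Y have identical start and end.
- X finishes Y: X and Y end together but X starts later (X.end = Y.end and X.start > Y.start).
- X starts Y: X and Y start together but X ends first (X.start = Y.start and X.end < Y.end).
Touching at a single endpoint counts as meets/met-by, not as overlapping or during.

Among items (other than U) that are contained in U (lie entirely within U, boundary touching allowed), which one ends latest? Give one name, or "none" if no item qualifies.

Target U = [t=0, t=180].
A [t=95, t=275] → overlapped-by → excluded.
B [t=110, t=196] → overlapped-by → excluded.
C [t=5, t=25] → during → candidate.
D [t=63, t=182] → overlapped-by → excluded.
E [t=314, t=498] → after → excluded.
N [t=25, t=309] → overlapped-by → excluded.
Q [t=104, t=288] → overlapped-by → excluded.
V [t=81, t=190] → overlapped-by → excluded.
W [t=172, t=462] → overlapped-by → excluded.
Z [t=226, t=229] → after → excluded.
Among candidates, latest end is t=25 → C.

C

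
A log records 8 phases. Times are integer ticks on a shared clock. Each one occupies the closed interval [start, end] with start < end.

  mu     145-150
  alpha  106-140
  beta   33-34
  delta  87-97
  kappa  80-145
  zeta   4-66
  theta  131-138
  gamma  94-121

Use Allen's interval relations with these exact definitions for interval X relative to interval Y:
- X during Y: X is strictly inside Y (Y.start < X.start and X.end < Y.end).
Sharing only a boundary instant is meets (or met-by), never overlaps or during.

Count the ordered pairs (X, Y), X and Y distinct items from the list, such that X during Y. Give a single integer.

6

Checking all 56 ordered pairs for relation 'during'; matching pairs in alphabetical order:
(alpha, kappa): alpha during kappa ✓
(beta, zeta): beta during zeta ✓
(delta, kappa): delta during kappa ✓
(gamma, kappa): gamma during kappa ✓
(theta, alpha): theta during alpha ✓
(theta, kappa): theta during kappa ✓
Count: 6.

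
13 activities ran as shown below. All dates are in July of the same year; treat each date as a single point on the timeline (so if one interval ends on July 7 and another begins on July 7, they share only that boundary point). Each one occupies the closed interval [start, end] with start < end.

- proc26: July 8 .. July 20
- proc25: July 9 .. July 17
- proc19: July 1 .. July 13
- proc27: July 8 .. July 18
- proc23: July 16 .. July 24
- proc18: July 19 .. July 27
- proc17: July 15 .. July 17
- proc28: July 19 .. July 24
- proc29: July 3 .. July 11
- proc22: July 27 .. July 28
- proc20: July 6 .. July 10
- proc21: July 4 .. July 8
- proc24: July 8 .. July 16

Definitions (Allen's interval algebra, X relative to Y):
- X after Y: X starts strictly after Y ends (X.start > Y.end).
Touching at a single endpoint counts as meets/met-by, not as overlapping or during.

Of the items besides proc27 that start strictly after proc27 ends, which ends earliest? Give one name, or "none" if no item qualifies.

Target proc27 = [July 8, July 18].
proc17 [July 15, July 17] → during → excluded.
proc18 [July 19, July 27] → after → candidate.
proc19 [July 1, July 13] → overlaps → excluded.
proc20 [July 6, July 10] → overlaps → excluded.
proc21 [July 4, July 8] → meets → excluded.
proc22 [July 27, July 28] → after → candidate.
proc23 [July 16, July 24] → overlapped-by → excluded.
proc24 [July 8, July 16] → starts → excluded.
proc25 [July 9, July 17] → during → excluded.
proc26 [July 8, July 20] → started-by → excluded.
proc28 [July 19, July 24] → after → candidate.
proc29 [July 3, July 11] → overlaps → excluded.
Among candidates, earliest end is July 24 → proc28.

proc28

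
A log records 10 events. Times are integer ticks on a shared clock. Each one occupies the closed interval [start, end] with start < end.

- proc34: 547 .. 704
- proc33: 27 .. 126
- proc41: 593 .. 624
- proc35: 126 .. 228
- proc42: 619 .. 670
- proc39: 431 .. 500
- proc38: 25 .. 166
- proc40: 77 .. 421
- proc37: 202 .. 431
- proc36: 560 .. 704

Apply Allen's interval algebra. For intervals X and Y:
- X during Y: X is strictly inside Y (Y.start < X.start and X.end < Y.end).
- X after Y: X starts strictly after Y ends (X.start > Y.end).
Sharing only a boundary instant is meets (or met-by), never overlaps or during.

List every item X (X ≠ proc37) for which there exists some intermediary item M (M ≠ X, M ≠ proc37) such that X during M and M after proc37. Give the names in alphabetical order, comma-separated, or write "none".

proc41, proc42

Target proc37 = [202, 431].
Intermediaries M with M after proc37: proc34, proc36, proc41, proc42.
Via proc34 — items with X during proc34: proc41, proc42.
Via proc36 — items with X during proc36: proc41, proc42.
Via proc41 — items with X during proc41: none.
Via proc42 — items with X during proc42: none.
Union: proc41, proc42.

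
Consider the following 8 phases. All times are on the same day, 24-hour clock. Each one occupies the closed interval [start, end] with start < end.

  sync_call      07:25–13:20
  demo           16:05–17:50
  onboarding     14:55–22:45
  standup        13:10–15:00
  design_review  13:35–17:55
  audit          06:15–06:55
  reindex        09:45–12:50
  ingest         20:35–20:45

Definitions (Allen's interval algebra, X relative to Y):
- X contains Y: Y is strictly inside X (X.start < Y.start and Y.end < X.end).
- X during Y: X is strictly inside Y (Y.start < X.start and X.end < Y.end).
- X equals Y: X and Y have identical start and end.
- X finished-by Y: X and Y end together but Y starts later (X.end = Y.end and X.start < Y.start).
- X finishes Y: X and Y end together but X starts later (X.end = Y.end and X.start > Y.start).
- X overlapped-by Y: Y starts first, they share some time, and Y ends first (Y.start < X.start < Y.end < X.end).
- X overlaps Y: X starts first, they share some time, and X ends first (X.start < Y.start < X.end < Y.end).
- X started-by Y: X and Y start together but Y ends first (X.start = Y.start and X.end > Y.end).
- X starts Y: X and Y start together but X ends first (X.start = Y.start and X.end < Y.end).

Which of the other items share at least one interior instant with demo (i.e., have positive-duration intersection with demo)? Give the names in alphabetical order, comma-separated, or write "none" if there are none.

Target demo = [16:05, 17:50].
audit [06:15, 06:55] → before → no.
design_review [13:35, 17:55] → contains → yes.
ingest [20:35, 20:45] → after → no.
onboarding [14:55, 22:45] → contains → yes.
reindex [09:45, 12:50] → before → no.
standup [13:10, 15:00] → before → no.
sync_call [07:25, 13:20] → before → no.
Result: design_review, onboarding.

design_review, onboarding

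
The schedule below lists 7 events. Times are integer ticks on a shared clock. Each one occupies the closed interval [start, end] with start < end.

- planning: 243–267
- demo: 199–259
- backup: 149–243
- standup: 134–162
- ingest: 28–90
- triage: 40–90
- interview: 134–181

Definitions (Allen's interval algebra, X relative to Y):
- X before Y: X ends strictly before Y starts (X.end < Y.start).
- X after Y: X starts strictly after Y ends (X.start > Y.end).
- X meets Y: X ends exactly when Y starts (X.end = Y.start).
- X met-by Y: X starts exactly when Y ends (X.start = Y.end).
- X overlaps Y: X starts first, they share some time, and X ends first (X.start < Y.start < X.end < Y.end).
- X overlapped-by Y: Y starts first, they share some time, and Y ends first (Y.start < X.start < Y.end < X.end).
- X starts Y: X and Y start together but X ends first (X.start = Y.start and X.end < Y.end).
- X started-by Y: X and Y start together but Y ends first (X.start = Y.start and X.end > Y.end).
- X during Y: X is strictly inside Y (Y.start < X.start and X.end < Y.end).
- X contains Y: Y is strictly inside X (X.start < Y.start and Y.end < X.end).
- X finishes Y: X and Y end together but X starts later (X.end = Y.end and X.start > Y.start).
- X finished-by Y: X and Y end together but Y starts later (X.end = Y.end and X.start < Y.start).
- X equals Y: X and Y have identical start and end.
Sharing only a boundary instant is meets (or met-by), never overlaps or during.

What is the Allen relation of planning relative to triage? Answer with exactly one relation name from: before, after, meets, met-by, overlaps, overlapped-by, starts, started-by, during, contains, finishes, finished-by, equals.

after

planning = [243, 267]; triage = [40, 90].
Compare endpoints: planning.start > triage.start, planning.start > triage.end, planning.end > triage.start, planning.end > triage.end.
That pattern is 'after'.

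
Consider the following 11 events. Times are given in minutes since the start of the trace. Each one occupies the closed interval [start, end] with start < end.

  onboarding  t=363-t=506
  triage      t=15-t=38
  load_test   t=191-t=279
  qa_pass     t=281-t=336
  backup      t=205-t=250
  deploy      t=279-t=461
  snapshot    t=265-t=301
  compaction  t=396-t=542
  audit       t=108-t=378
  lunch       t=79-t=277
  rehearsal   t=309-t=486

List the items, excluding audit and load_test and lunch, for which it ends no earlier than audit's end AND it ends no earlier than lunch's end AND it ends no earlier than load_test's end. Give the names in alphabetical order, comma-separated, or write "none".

compaction, deploy, onboarding, rehearsal

Conditions: its end is no earlier than audit's end (X.end >= t=378) AND its end is no earlier than lunch's end (X.end >= t=277) AND its end is no earlier than load_test's end (X.end >= t=279).
backup: end t=250 >= t=378? ✗; end t=250 >= t=277? ✗; end t=250 >= t=279? ✗ → no.
compaction: end t=542 >= t=378? ✓; end t=542 >= t=277? ✓; end t=542 >= t=279? ✓ → yes.
deploy: end t=461 >= t=378? ✓; end t=461 >= t=277? ✓; end t=461 >= t=279? ✓ → yes.
onboarding: end t=506 >= t=378? ✓; end t=506 >= t=277? ✓; end t=506 >= t=279? ✓ → yes.
qa_pass: end t=336 >= t=378? ✗; end t=336 >= t=277? ✓; end t=336 >= t=279? ✓ → no.
rehearsal: end t=486 >= t=378? ✓; end t=486 >= t=277? ✓; end t=486 >= t=279? ✓ → yes.
snapshot: end t=301 >= t=378? ✗; end t=301 >= t=277? ✓; end t=301 >= t=279? ✓ → no.
triage: end t=38 >= t=378? ✗; end t=38 >= t=277? ✗; end t=38 >= t=279? ✗ → no.
Result: compaction, deploy, onboarding, rehearsal.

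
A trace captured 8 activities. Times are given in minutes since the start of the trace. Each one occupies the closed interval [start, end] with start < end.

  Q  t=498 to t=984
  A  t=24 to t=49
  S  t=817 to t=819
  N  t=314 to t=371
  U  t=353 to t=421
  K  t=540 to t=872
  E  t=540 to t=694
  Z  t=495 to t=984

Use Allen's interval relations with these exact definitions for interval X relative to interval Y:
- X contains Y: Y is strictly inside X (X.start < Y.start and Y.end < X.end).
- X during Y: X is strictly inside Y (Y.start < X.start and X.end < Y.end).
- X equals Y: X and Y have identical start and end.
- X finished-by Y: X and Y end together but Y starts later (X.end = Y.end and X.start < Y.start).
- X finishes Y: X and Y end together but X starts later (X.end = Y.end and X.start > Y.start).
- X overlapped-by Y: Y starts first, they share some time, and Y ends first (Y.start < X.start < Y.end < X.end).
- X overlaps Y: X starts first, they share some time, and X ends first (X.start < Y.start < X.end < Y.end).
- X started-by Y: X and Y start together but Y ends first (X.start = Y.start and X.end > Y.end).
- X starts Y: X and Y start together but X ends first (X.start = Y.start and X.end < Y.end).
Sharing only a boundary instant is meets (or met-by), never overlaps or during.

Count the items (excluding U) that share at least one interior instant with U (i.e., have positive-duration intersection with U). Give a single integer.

Target U = [t=353, t=421].
A [t=24, t=49] → before → no.
E [t=540, t=694] → after → no.
K [t=540, t=872] → after → no.
N [t=314, t=371] → overlaps → counts.
Q [t=498, t=984] → after → no.
S [t=817, t=819] → after → no.
Z [t=495, t=984] → after → no.
Total: 1.

1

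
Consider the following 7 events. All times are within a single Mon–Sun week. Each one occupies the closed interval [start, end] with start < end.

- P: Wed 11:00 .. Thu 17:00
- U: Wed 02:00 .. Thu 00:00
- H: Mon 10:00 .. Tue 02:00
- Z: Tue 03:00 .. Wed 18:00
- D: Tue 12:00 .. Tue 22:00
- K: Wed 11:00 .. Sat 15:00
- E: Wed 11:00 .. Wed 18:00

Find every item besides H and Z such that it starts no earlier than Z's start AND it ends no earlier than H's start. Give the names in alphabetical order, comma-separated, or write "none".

Conditions: its start is no earlier than Z's start (X.start >= Tue 03:00) AND its end is no earlier than H's start (X.end >= Mon 10:00).
D: start Tue 12:00 >= Tue 03:00? ✓; end Tue 22:00 >= Mon 10:00? ✓ → yes.
E: start Wed 11:00 >= Tue 03:00? ✓; end Wed 18:00 >= Mon 10:00? ✓ → yes.
K: start Wed 11:00 >= Tue 03:00? ✓; end Sat 15:00 >= Mon 10:00? ✓ → yes.
P: start Wed 11:00 >= Tue 03:00? ✓; end Thu 17:00 >= Mon 10:00? ✓ → yes.
U: start Wed 02:00 >= Tue 03:00? ✓; end Thu 00:00 >= Mon 10:00? ✓ → yes.
Result: D, E, K, P, U.

D, E, K, P, U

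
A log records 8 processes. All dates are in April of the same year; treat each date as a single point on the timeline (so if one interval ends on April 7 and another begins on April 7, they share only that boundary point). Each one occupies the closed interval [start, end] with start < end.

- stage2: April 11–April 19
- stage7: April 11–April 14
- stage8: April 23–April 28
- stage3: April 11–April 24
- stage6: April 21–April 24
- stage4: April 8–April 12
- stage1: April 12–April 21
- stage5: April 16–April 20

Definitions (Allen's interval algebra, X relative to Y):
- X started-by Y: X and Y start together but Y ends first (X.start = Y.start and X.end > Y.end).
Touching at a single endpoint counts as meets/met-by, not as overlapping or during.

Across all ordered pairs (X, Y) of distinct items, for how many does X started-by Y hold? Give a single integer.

Checking all 56 ordered pairs for relation 'started-by'; matching pairs in alphabetical order:
(stage2, stage7): stage2 started-by stage7 ✓
(stage3, stage2): stage3 started-by stage2 ✓
(stage3, stage7): stage3 started-by stage7 ✓
Count: 3.

3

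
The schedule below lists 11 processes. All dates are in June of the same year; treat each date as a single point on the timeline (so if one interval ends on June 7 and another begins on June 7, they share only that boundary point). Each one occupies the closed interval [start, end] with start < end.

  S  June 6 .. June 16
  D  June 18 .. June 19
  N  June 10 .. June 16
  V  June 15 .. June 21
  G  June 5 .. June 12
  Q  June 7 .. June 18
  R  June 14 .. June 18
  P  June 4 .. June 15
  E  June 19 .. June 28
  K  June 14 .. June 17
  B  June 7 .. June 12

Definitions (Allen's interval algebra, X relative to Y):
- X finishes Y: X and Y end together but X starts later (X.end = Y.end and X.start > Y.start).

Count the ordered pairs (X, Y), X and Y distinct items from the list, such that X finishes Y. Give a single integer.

Checking all 110 ordered pairs for relation 'finishes'; matching pairs in alphabetical order:
(B, G): B finishes G ✓
(N, S): N finishes S ✓
(R, Q): R finishes Q ✓
Count: 3.

3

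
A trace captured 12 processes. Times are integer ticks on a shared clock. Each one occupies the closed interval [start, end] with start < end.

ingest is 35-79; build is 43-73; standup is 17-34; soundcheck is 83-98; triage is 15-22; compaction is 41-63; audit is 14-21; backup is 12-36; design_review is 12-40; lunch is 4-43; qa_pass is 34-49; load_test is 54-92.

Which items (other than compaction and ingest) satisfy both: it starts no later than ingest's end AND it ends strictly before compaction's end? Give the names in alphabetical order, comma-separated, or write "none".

audit, backup, design_review, lunch, qa_pass, standup, triage

Conditions: its start is no later than ingest's end (X.start <= 79) AND its end is strictly before compaction's end (X.end < 63).
audit: start 14 <= 79? ✓; end 21 < 63? ✓ → yes.
backup: start 12 <= 79? ✓; end 36 < 63? ✓ → yes.
build: start 43 <= 79? ✓; end 73 < 63? ✗ → no.
design_review: start 12 <= 79? ✓; end 40 < 63? ✓ → yes.
load_test: start 54 <= 79? ✓; end 92 < 63? ✗ → no.
lunch: start 4 <= 79? ✓; end 43 < 63? ✓ → yes.
qa_pass: start 34 <= 79? ✓; end 49 < 63? ✓ → yes.
soundcheck: start 83 <= 79? ✗; end 98 < 63? ✗ → no.
standup: start 17 <= 79? ✓; end 34 < 63? ✓ → yes.
triage: start 15 <= 79? ✓; end 22 < 63? ✓ → yes.
Result: audit, backup, design_review, lunch, qa_pass, standup, triage.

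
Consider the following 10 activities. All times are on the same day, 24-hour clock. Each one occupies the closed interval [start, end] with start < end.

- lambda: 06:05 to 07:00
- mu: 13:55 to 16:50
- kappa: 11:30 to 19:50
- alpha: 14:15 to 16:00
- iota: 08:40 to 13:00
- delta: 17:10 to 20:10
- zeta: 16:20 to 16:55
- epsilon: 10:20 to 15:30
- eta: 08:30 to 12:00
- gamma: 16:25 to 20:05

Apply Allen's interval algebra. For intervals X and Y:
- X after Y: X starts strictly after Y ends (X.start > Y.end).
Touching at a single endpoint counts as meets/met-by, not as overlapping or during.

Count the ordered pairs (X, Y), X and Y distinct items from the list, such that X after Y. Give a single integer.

27

Checking all 90 ordered pairs for relation 'after'; matching pairs in alphabetical order:
(alpha, eta): alpha after eta ✓
(alpha, iota): alpha after iota ✓
(alpha, lambda): alpha after lambda ✓
(delta, alpha): delta after alpha ✓
(delta, epsilon): delta after epsilon ✓
(delta, eta): delta after eta ✓
(delta, iota): delta after iota ✓
(delta, lambda): delta after lambda ✓
(delta, mu): delta after mu ✓
(delta, zeta): delta after zeta ✓
(epsilon, lambda): epsilon after lambda ✓
(eta, lambda): eta after lambda ✓
(gamma, alpha): gamma after alpha ✓
(gamma, epsilon): gamma after epsilon ✓
(gamma, eta): gamma after eta ✓
(gamma, iota): gamma after iota ✓
(gamma, lambda): gamma after lambda ✓
(iota, lambda): iota after lambda ✓
(kappa, lambda): kappa after lambda ✓
(mu, eta): mu after eta ✓
(mu, iota): mu after iota ✓
(mu, lambda): mu after lambda ✓
(zeta, alpha): zeta after alpha ✓
(zeta, epsilon): zeta after epsilon ✓
... plus 3 further pairs not listed.
Count: 27.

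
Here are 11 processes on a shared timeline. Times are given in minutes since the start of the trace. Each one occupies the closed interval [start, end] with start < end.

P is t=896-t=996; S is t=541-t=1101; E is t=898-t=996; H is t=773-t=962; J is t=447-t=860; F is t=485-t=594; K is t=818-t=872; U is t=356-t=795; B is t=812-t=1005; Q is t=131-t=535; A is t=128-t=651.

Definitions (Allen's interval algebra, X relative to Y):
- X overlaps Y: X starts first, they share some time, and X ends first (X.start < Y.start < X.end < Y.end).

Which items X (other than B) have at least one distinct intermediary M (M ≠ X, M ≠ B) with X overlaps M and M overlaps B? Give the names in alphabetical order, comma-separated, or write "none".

Target B = [t=812, t=1005].
Intermediaries M with M overlaps B: H, J.
Via H — items with X overlaps H: J, U.
Via J — items with X overlaps J: A, Q, U.
Union: A, J, Q, U.

A, J, Q, U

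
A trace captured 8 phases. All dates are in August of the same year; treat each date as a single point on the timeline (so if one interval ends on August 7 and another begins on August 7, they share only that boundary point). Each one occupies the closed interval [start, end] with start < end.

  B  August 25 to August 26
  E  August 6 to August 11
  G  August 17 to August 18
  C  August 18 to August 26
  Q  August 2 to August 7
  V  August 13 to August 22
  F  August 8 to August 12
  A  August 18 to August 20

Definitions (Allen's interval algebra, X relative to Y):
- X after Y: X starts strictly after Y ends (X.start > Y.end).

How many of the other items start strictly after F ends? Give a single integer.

5

Target F = [August 8, August 12].
A [August 18, August 20] → after → counts.
B [August 25, August 26] → after → counts.
C [August 18, August 26] → after → counts.
E [August 6, August 11] → overlaps → no.
G [August 17, August 18] → after → counts.
Q [August 2, August 7] → before → no.
V [August 13, August 22] → after → counts.
Total: 5.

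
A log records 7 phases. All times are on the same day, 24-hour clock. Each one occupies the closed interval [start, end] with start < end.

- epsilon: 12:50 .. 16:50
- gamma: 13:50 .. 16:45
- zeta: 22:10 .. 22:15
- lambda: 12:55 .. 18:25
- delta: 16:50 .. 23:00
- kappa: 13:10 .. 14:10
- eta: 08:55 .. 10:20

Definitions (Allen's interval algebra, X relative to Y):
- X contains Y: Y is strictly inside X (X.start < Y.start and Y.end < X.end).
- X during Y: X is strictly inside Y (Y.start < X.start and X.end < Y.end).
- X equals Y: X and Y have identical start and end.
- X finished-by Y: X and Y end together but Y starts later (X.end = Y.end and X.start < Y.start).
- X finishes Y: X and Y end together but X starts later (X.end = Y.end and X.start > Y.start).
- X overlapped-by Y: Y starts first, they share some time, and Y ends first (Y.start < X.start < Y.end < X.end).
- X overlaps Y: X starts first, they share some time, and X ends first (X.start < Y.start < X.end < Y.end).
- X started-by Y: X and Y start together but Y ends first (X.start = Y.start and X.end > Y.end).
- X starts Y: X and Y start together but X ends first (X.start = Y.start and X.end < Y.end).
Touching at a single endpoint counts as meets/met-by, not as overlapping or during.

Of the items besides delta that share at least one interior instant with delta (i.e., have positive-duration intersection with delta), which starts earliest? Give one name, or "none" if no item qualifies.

Target delta = [16:50, 23:00].
epsilon [12:50, 16:50] → meets → excluded.
eta [08:55, 10:20] → before → excluded.
gamma [13:50, 16:45] → before → excluded.
kappa [13:10, 14:10] → before → excluded.
lambda [12:55, 18:25] → overlaps → candidate.
zeta [22:10, 22:15] → during → candidate.
Among candidates, earliest start is 12:55 → lambda.

lambda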